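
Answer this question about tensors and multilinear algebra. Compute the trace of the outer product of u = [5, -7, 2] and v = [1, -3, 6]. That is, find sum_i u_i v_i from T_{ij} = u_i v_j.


The outer product gives T_{ij} = u_i v_j.
The trace (contraction) is Tr(T) = sum_i T_{ii} = sum_i u_i v_i.
Diagonal entries:
T_{11} = u_1 * v_1 = 5 * 1 = 5
T_{22} = u_2 * v_2 = -7 * -3 = 21
T_{33} = u_3 * v_3 = 2 * 6 = 12
Tr(T) = 5 + 21 + 12 = 38

38


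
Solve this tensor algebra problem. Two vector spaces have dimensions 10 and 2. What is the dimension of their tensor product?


The dimension of a tensor product is the product of dimensions.
dim(V) = 10, dim(W) = 2
dim(V (x) W) = 10 * 2 = 20

20


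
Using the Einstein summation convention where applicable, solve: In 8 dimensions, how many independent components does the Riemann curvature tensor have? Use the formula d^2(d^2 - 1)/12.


The Riemann tensor in d dimensions has d^2(d^2 - 1)/12 independent components.
d = 8, so d^2 = 64
d^2 - 1 = 63
d^2(d^2 - 1) = 64 * 63 = 4032
Divide by 12: 4032 / 12 = 336

336


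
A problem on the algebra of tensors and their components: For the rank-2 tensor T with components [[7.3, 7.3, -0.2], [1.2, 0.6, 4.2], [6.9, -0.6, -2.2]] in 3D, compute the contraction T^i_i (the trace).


The contraction (trace) of a rank-2 tensor is the sum of its diagonal elements.
Diagonal entries: A[1,1] = 7.3, A[2,2] = 0.6, A[3,3] = -2.2
Tr(A) = 7.3 + 0.6 + -2.2 = 5.7

5.7


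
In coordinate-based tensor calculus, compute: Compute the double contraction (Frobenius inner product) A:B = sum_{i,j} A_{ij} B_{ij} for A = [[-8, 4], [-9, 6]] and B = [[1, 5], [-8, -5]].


A:B = sum over all i,j of A_{ij} * B_{ij}.
Row 1: -8*1=-8, 4*5=20 => row sum = 12
Row 2: -9*-8=72, 6*-5=-30 => row sum = 42
Total = 12 + 42 = 54

54


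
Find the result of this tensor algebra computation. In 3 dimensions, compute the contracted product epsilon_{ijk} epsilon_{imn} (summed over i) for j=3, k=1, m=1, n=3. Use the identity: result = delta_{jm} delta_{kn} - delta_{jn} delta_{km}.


Using the identity: epsilon_{ijk} epsilon_{imn} = delta_{jm} delta_{kn} - delta_{jn} delta_{km}.
delta_{31} = 0
delta_{13} = 0
delta_{33} = 1
delta_{11} = 1
Result = 0 * 0 - 1 * 1 = 0 - 1 = -1

-1


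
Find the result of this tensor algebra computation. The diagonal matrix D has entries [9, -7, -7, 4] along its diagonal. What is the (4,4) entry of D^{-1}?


For a diagonal matrix, the inverse has entries (D^{-1})_{ii} = 1/d_{ii}.
The diagonal entries are: d_{11} = 9, d_{22} = -7, d_{33} = -7, d_{44} = 4
We need (D^{-1})_{44} = 1/d_{44} = 1/4 = 1/4

1/4


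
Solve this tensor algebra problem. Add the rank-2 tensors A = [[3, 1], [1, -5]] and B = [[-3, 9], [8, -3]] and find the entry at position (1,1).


Tensor addition is component-wise: (A + B)_{ij} = A_{ij} + B_{ij}.
A_{11} = 3
B_{11} = -3
(A + B)_{11} = 3 + -3 = 0

0


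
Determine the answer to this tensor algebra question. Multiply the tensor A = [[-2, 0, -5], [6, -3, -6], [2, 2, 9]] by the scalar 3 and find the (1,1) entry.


Scalar multiplication: (cA)_{ij} = c * A_{ij}.
c = 3
A_{11} = -2
(cA)_{11} = 3 * -2 = -6

-6


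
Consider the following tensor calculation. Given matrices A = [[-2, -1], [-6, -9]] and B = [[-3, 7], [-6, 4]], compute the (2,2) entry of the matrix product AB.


(AB)_{ij} = sum_k A_{ik} B_{kj}.
For i=2, j=2:
A_{21} * B_{12} = -6 * 7 = -42
A_{22} * B_{22} = -9 * 4 = -36
Sum = -42 + -36 = -78

-78


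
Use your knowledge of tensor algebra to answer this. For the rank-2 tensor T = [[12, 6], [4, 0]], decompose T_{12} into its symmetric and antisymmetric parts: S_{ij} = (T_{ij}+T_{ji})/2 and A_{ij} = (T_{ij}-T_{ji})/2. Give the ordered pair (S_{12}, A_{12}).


T_{12} = 6
T_{21} = 4
S_{12} = (6 + 4)/2 = 10/2 = 5
A_{12} = (6 - 4)/2 = 2/2 = 1
Check: S + A = 5 + 1 = 6 = T_{12}.

(5, 1)


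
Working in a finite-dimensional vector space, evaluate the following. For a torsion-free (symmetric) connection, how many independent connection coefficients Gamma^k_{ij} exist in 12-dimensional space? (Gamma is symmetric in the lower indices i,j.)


Christoffel symbols Gamma^k_{ij} are symmetric in i,j, so there are d * d(d+1)/2 independent symbols.
d = 12
d(d+1)/2 = 12 * 13 / 2 = 78
Total = 12 * 78 = 936

936


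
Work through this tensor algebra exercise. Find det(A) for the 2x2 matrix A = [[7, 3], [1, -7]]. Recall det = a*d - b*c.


For a 2x2 matrix [[a, b], [c, d]], det = a*d - b*c.
a = 7, b = 3, c = 1, d = -7
a*d = 7 * -7 = -49
b*c = 3 * 1 = 3
det = -49 - 3 = -52

-52


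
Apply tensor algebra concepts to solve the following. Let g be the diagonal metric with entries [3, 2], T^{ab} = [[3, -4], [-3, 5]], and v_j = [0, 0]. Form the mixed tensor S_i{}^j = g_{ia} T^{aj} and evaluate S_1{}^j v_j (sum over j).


Step 1: lower the first index. For a diagonal metric, g_{ia} T^{aj} = g_{ii} T^{ij} (no sum on i).
g_{11} = 3
S_1{}^1 = 3 * T^{11} = 3 * 3 = 9
S_1{}^2 = 3 * T^{12} = 3 * -4 = -12
Step 2: contract S_1{}^j with v_j.
S_1{}^1 * v_1 = 9 * 0 = 0
S_1{}^2 * v_2 = -12 * 0 = 0
Result = 0 + 0 = 0

0


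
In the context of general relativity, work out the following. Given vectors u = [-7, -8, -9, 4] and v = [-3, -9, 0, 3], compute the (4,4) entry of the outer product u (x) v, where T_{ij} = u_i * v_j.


The outer product entry T_{ij} = u_i * v_j.
We need i=4, j=4.
u_4 = 4, v_4 = 3
T_{4,4} = 4 * 3 = 12

12


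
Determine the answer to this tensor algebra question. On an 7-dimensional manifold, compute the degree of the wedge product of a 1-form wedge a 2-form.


The degree of a wedge product is the sum of the degrees of the individual forms.
Degrees: 1, 2
Total degree = 1 + 2 = 3

3


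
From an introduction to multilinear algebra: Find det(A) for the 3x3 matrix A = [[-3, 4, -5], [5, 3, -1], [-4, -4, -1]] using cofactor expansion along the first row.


Expanding along the first row, det(A) = a11*M_11 - a12*M_12 + a13*M_13, where M_1j is the (1,j) minor.
Minor M_11 = 3*-1 - -1*-4 = -7
Minor M_12 = 5*-1 - -1*-4 = -9
Minor M_13 = 5*-4 - 3*-4 = -8
det = -3*(-7) - 4*(-9) + -5*(-8)
    = 21 - -36 + 40
    = 97

97


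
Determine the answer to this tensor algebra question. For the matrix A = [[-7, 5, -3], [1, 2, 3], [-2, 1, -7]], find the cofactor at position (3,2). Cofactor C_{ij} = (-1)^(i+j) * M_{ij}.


To find cofactor C_{32}, delete row 3 and column 2.
The resulting 2x2 submatrix is: [[-7, -3], [1, 3]]
Minor M_{32} = -7*3 - -3*1
  = -21 - -3 = -18
Sign = (-1)^(3+2) = (-1)^5 = -1
Cofactor C_{32} = -1 * -18 = 18

18


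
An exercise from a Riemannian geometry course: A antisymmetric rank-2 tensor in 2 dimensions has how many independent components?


A antisymmetric rank-2 tensor in d dimensions has d(d-1)/2 independent components.
d = 2
d(d-1)/2 = 2 * 1 / 2 = 2 / 2 = 1

1


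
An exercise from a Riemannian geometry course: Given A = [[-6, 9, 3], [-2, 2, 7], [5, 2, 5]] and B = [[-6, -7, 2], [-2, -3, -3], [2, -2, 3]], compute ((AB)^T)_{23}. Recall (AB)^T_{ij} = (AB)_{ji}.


(AB)^T_{ij} = (AB)_{ji} = sum_k A_{jk} B_{ki}.
For i=2, j=3 we need (AB)_{32}:
A_{31} * B_{12} = 5 * -7 = -35
A_{32} * B_{22} = 2 * -3 = -6
A_{33} * B_{32} = 5 * -2 = -10
Sum = -35 + -6 + -10 = -51

-51


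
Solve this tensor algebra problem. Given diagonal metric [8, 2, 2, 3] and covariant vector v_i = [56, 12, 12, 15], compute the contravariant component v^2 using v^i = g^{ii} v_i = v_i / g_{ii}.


To raise an index with a diagonal metric: v^i = v_i / g_{ii}.
For index 2: v_2 = 12, g_{22} = 2
v^2 = 12 / 2 = 6

6


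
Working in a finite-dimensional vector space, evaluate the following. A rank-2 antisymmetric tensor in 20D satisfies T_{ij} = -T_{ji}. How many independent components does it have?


An antisymmetric rank-2 tensor satisfies A_{ij} = -A_{ji}, so diagonal entries are zero.
The independent components are the upper-triangular entries: C(n, 2) = n(n-1)/2.
n = 20
C(20, 2) = 20 * 19 / 2 = 380 / 2 = 190

190


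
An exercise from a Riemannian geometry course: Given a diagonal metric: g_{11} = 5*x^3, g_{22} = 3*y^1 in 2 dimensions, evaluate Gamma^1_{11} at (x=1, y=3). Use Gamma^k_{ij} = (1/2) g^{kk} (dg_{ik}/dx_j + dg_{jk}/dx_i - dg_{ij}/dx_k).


For a diagonal metric, Gamma^k_{ij} = (1/2) g^{kk} (dg_{ik}/dx_j + dg_{jk}/dx_i - dg_{ij}/dx_k).
The metric is diagonal, so g_{ab} = 0 for a != b.
At the given point: g_{11} = 5, g_{22} = 9
g^{11} = 1/5
dg_{11}/dx_1 = dg_{11}/dx_1 = 15
dg_{11}/dx_1 = dg_{11}/dx_1 = 15
dg_{11}/dx_1 = dg_{11}/dx_1 = 15
Numerator = 15 + 15 - 15 = 15
Gamma^1_{11} = 15 / (2 * 5) = 3/2

3/2


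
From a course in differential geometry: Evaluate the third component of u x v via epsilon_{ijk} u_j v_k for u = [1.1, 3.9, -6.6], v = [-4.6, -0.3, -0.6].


(u x v)_3 = sum_{j,k} epsilon_{3jk} u_j v_k. Only permutations of (1,2,3) contribute; the two non-zero terms are:
eps_{312} u_1 v_2 = 1 * 1.1 * -0.3 = -0.33
eps_{321} u_2 v_1 = -1 * 3.9 * -4.6 = 17.94
(u x v)_3 = 17.61

17.61


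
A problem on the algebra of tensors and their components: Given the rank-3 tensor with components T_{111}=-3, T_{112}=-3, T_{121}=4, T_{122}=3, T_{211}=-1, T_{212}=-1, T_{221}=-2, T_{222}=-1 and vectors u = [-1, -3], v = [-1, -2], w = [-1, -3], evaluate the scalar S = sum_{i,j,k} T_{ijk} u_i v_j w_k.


S = sum over i,j,k of T_{ijk} u_i v_j w_k. Expanding all 8 terms:
T_{111}*u_1*v_1*w_1 = -3*-1*-1*-1 = 3  (running total: 3)
T_{112}*u_1*v_1*w_2 = -3*-1*-1*-3 = 9  (running total: 12)
T_{121}*u_1*v_2*w_1 = 4*-1*-2*-1 = -8  (running total: 4)
T_{122}*u_1*v_2*w_2 = 3*-1*-2*-3 = -18  (running total: -14)
T_{211}*u_2*v_1*w_1 = -1*-3*-1*-1 = 3  (running total: -11)
T_{212}*u_2*v_1*w_2 = -1*-3*-1*-3 = 9  (running total: -2)
T_{221}*u_2*v_2*w_1 = -2*-3*-2*-1 = 12  (running total: 10)
T_{222}*u_2*v_2*w_2 = -1*-3*-2*-3 = 18  (running total: 28)
S = 28

28


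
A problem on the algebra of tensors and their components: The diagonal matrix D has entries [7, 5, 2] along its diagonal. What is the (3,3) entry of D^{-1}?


For a diagonal matrix, the inverse has entries (D^{-1})_{ii} = 1/d_{ii}.
The diagonal entries are: d_{11} = 7, d_{22} = 5, d_{33} = 2
We need (D^{-1})_{33} = 1/d_{33} = 1/2 = 1/2

1/2


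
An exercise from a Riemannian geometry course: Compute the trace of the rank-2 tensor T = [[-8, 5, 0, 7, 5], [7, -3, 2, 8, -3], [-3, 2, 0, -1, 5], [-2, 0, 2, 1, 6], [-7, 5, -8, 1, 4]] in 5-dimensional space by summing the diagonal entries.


The contraction (trace) of a rank-2 tensor is the sum of its diagonal elements.
Diagonal entries: A[1,1] = -8, A[2,2] = -3, A[3,3] = 0, A[4,4] = 1, A[5,5] = 4
Tr(A) = -8 + -3 + 0 + 1 + 4 = -6

-6


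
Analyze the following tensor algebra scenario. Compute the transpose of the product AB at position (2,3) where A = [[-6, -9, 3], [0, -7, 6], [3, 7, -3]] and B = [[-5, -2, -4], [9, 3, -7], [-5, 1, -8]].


(AB)^T_{ij} = (AB)_{ji} = sum_k A_{jk} B_{ki}.
For i=2, j=3 we need (AB)_{32}:
A_{31} * B_{12} = 3 * -2 = -6
A_{32} * B_{22} = 7 * 3 = 21
A_{33} * B_{32} = -3 * 1 = -3
Sum = -6 + 21 + -3 = 12

12


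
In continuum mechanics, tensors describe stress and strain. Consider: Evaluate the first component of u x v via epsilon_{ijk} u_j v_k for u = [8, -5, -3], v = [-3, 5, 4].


(u x v)_1 = sum_{j,k} epsilon_{1jk} u_j v_k. Only permutations of (1,2,3) contribute; the two non-zero terms are:
eps_{123} u_2 v_3 = 1 * -5 * 4 = -20
eps_{132} u_3 v_2 = -1 * -3 * 5 = 15
(u x v)_1 = -5

-5


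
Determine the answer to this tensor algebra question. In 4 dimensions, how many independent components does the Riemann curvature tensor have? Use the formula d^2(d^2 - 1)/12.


The Riemann tensor in d dimensions has d^2(d^2 - 1)/12 independent components.
d = 4, so d^2 = 16
d^2 - 1 = 15
d^2(d^2 - 1) = 16 * 15 = 240
Divide by 12: 240 / 12 = 20

20


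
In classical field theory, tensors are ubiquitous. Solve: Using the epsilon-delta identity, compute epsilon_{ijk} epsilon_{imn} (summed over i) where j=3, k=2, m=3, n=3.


Using the identity: epsilon_{ijk} epsilon_{imn} = delta_{jm} delta_{kn} - delta_{jn} delta_{km}.
delta_{33} = 1
delta_{23} = 0
delta_{33} = 1
delta_{23} = 0
Result = 1 * 0 - 1 * 0 = 0 - 0 = 0

0


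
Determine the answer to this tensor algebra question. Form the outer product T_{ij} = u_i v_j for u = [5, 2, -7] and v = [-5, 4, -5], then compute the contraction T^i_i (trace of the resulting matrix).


The outer product gives T_{ij} = u_i v_j.
The trace (contraction) is Tr(T) = sum_i T_{ii} = sum_i u_i v_i.
Diagonal entries:
T_{11} = u_1 * v_1 = 5 * -5 = -25
T_{22} = u_2 * v_2 = 2 * 4 = 8
T_{33} = u_3 * v_3 = -7 * -5 = 35
Tr(T) = -25 + 8 + 35 = 18

18


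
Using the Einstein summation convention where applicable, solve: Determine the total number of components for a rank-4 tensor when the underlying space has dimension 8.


The number of components of a rank-r tensor in d dimensions is d^r.
Here d = 8 and r = 4.
8^4 = 4096

4096


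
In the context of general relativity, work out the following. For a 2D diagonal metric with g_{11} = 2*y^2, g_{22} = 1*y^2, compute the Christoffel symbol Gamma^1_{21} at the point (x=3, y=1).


For a diagonal metric, Gamma^k_{ij} = (1/2) g^{kk} (dg_{ik}/dx_j + dg_{jk}/dx_i - dg_{ij}/dx_k).
The metric is diagonal, so g_{ab} = 0 for a != b.
At the given point: g_{11} = 2, g_{22} = 1
g^{11} = 1/2
dg_{21}/dx_1 = 0 (off-diagonal)
dg_{11}/dx_2 = dg_{11}/dx_2 = 4
dg_{21}/dx_1 = 0 (off-diagonal)
Numerator = 0 + 4 - 0 = 4
Gamma^1_{21} = 4 / (2 * 2) = 1

1


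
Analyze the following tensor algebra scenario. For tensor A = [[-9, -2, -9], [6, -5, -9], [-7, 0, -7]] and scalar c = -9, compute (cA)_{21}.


Scalar multiplication: (cA)_{ij} = c * A_{ij}.
c = -9
A_{21} = 6
(cA)_{21} = -9 * 6 = -54

-54


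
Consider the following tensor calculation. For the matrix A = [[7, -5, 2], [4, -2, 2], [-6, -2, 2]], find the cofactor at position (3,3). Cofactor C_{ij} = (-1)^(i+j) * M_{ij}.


To find cofactor C_{33}, delete row 3 and column 3.
The resulting 2x2 submatrix is: [[7, -5], [4, -2]]
Minor M_{33} = 7*-2 - -5*4
  = -14 - -20 = 6
Sign = (-1)^(3+3) = (-1)^6 = 1
Cofactor C_{33} = 1 * 6 = 6

6


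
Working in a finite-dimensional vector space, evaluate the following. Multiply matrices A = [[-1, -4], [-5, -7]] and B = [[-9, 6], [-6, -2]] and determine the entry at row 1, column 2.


(AB)_{ij} = sum_k A_{ik} B_{kj}.
For i=1, j=2:
A_{11} * B_{12} = -1 * 6 = -6
A_{12} * B_{22} = -4 * -2 = 8
Sum = -6 + 8 = 2

2


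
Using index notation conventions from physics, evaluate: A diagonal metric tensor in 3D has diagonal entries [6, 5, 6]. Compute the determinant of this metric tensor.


For a diagonal metric, the determinant is the product of diagonal entries.
Diagonal entries: 6, 5, 6
det(g) = 6 * 5 * 6 = 180

180


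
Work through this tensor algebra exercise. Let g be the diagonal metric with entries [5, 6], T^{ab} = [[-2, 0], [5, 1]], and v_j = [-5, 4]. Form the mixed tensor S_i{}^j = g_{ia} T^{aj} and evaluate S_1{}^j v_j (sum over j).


Step 1: lower the first index. For a diagonal metric, g_{ia} T^{aj} = g_{ii} T^{ij} (no sum on i).
g_{11} = 5
S_1{}^1 = 5 * T^{11} = 5 * -2 = -10
S_1{}^2 = 5 * T^{12} = 5 * 0 = 0
Step 2: contract S_1{}^j with v_j.
S_1{}^1 * v_1 = -10 * -5 = 50
S_1{}^2 * v_2 = 0 * 4 = 0
Result = 50 + 0 = 50

50


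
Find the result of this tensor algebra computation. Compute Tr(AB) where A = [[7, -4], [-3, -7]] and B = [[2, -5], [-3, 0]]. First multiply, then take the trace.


Tr(AB) = sum_i (AB)_{ii} where (AB)_{ii} = sum_k A_{ik} B_{ki}.
(AB)_{11} = 7*2 + -4*-3 = 26
(AB)_{22} = -3*-5 + -7*0 = 15
Tr(AB) = 26 + 15 = 41

41


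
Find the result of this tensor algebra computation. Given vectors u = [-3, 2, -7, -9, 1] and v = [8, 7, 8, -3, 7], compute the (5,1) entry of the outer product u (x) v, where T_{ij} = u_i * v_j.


The outer product entry T_{ij} = u_i * v_j.
We need i=5, j=1.
u_5 = 1, v_1 = 8
T_{5,1} = 1 * 8 = 8

8


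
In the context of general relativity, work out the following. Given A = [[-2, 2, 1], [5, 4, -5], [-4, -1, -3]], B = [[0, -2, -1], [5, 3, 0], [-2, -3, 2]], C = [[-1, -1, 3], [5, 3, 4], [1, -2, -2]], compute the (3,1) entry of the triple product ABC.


(ABC)_{31} = sum_m (AB)_{3m} C_{m1}. First compute row 3 of AB.
(AB)_{31} = -4*0 + -1*5 + -3*-2 = 1
(AB)_{32} = -4*-2 + -1*3 + -3*-3 = 14
(AB)_{33} = -4*-1 + -1*0 + -3*2 = -2
Now contract with column 1 of C:
(AB)_{31} * C_{11} = 1 * -1 = -1
(AB)_{32} * C_{21} = 14 * 5 = 70
(AB)_{33} * C_{31} = -2 * 1 = -2
(ABC)_{31} = -1 + 70 + -2 = 67

67


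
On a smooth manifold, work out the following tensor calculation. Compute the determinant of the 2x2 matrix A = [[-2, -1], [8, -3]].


For a 2x2 matrix [[a, b], [c, d]], det = a*d - b*c.
a = -2, b = -1, c = 8, d = -3
a*d = -2 * -3 = 6
b*c = -1 * 8 = -8
det = 6 - -8 = 14

14


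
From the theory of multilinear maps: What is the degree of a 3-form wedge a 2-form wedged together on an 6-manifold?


The degree of a wedge product is the sum of the degrees of the individual forms.
Degrees: 3, 2
Total degree = 3 + 2 = 5

5


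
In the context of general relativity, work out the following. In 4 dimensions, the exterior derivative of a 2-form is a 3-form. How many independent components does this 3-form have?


The exterior derivative of a p-form is a (p+1)-form.
Its number of independent components is C(n, p+1).
n = 4, p+1 = 3
C(4, 3) = 4

4


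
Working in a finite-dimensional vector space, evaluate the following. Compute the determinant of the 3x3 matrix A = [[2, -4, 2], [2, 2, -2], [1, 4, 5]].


Expanding along the first row, det(A) = a11*M_11 - a12*M_12 + a13*M_13, where M_1j is the (1,j) minor.
Minor M_11 = 2*5 - -2*4 = 18
Minor M_12 = 2*5 - -2*1 = 12
Minor M_13 = 2*4 - 2*1 = 6
det = 2*(18) - -4*(12) + 2*(6)
    = 36 - -48 + 12
    = 96

96


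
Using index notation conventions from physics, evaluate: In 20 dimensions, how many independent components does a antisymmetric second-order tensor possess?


A antisymmetric rank-2 tensor in d dimensions has d(d-1)/2 independent components.
d = 20
d(d-1)/2 = 20 * 19 / 2 = 380 / 2 = 190

190


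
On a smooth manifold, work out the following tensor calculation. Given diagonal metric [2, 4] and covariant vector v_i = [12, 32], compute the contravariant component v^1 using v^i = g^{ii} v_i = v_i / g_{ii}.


To raise an index with a diagonal metric: v^i = v_i / g_{ii}.
For index 1: v_1 = 12, g_{11} = 2
v^1 = 12 / 2 = 6

6


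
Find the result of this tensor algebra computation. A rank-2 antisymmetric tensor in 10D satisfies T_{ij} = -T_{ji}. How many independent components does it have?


An antisymmetric rank-2 tensor satisfies A_{ij} = -A_{ji}, so diagonal entries are zero.
The independent components are the upper-triangular entries: C(n, 2) = n(n-1)/2.
n = 10
C(10, 2) = 10 * 9 / 2 = 90 / 2 = 45

45


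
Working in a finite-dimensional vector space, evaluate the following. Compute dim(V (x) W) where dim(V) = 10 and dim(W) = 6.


The dimension of a tensor product is the product of dimensions.
dim(V) = 10, dim(W) = 6
dim(V (x) W) = 10 * 6 = 60

60


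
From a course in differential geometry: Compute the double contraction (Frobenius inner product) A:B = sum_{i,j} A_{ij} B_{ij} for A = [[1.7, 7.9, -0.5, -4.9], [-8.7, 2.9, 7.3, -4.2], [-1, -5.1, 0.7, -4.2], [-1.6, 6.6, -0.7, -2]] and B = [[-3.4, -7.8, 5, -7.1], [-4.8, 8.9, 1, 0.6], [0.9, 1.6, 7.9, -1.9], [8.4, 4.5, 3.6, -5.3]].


A:B = sum over all i,j of A_{ij} * B_{ij}.
Row 1: 1.7*-3.4=-5.78, 7.9*-7.8=-61.62, -0.5*5=-2.5, -4.9*-7.1=34.79 => row sum = -35.11
Row 2: -8.7*-4.8=41.76, 2.9*8.9=25.81, 7.3*1=7.3, -4.2*0.6=-2.52 => row sum = 72.35
Row 3: -1*0.9=-0.9, -5.1*1.6=-8.16, 0.7*7.9=5.53, -4.2*-1.9=7.98 => row sum = 4.45
Row 4: -1.6*8.4=-13.44, 6.6*4.5=29.7, -0.7*3.6=-2.52, -2*-5.3=10.6 => row sum = 24.34
Total = -35.11 + 72.35 + 4.45 + 24.34 = 66.03

66.03


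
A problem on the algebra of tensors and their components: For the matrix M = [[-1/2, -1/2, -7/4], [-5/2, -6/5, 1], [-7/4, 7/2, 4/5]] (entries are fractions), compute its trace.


The trace is the sum of diagonal entries.
Diagonal: M[1,1] = -1/2, M[2,2] = -6/5, M[3,3] = 4/5
Tr(M) = -1/2 + -6/5 + 4/5
Computing step by step:
After adding M[1,1]: -1/2
After adding M[2,2]: -17/10
After adding M[3,3]: -9/10
Tr(M) = -9/10

-9/10


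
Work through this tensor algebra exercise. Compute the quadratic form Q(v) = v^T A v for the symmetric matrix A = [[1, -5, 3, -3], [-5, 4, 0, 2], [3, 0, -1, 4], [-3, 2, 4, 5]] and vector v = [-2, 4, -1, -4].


First compute Av:
(Av)_1 = 1*-2 + -5*4 + 3*-1 + -3*-4 = -13
(Av)_2 = -5*-2 + 4*4 + 0*-1 + 2*-4 = 18
(Av)_3 = 3*-2 + 0*4 + -1*-1 + 4*-4 = -21
(Av)_4 = -3*-2 + 2*4 + 4*-1 + 5*-4 = -10
Av = [-13, 18, -21, -10]
Then v^T (Av) = -2*-13 + 4*18 + -1*-21 + -4*-10
= 26 + 72 + 21 + 40 = 159

159


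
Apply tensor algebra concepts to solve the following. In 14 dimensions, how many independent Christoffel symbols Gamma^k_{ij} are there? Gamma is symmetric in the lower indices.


Christoffel symbols Gamma^k_{ij} are symmetric in i,j, so there are d * d(d+1)/2 independent symbols.
d = 14
d(d+1)/2 = 14 * 15 / 2 = 105
Total = 14 * 105 = 1470

1470


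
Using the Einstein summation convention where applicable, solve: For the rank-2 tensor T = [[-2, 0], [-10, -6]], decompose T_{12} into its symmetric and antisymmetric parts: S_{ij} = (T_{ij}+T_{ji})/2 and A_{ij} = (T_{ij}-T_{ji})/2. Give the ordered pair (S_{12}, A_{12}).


T_{12} = 0
T_{21} = -10
S_{12} = (0 + -10)/2 = -10/2 = -5
A_{12} = (0 - -10)/2 = 10/2 = 5
Check: S + A = -5 + 5 = 0 = T_{12}.

(-5, 5)


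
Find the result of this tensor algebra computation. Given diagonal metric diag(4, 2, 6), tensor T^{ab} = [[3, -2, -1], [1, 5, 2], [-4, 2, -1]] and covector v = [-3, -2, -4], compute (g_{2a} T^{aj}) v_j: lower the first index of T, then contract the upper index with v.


Step 1: lower the first index. For a diagonal metric, g_{ia} T^{aj} = g_{ii} T^{ij} (no sum on i).
g_{22} = 2
S_2{}^1 = 2 * T^{21} = 2 * 1 = 2
S_2{}^2 = 2 * T^{22} = 2 * 5 = 10
S_2{}^3 = 2 * T^{23} = 2 * 2 = 4
Step 2: contract S_2{}^j with v_j.
S_2{}^1 * v_1 = 2 * -3 = -6
S_2{}^2 * v_2 = 10 * -2 = -20
S_2{}^3 * v_3 = 4 * -4 = -16
Result = -6 + -20 + -16 = -42

-42


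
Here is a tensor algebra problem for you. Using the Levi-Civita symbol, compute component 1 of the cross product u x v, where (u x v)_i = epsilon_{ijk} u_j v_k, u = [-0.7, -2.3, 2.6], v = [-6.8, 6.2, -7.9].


(u x v)_1 = sum_{j,k} epsilon_{1jk} u_j v_k. Only permutations of (1,2,3) contribute; the two non-zero terms are:
eps_{123} u_2 v_3 = 1 * -2.3 * -7.9 = 18.17
eps_{132} u_3 v_2 = -1 * 2.6 * 6.2 = -16.12
(u x v)_1 = 2.05

2.05


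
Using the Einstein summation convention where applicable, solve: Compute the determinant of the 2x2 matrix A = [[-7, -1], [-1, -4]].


For a 2x2 matrix [[a, b], [c, d]], det = a*d - b*c.
a = -7, b = -1, c = -1, d = -4
a*d = -7 * -4 = 28
b*c = -1 * -1 = 1
det = 28 - 1 = 27

27


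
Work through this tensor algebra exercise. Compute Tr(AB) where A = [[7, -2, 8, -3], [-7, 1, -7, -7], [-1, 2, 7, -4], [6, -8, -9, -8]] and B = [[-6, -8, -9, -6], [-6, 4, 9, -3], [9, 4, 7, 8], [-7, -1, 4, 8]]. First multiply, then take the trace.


Tr(AB) = sum_i (AB)_{ii} where (AB)_{ii} = sum_k A_{ik} B_{ki}.
(AB)_{11} = 7*-6 + -2*-6 + 8*9 + -3*-7 = 63
(AB)_{22} = -7*-8 + 1*4 + -7*4 + -7*-1 = 39
(AB)_{33} = -1*-9 + 2*9 + 7*7 + -4*4 = 60
(AB)_{44} = 6*-6 + -8*-3 + -9*8 + -8*8 = -148
Tr(AB) = 63 + 39 + 60 + -148 = 14

14


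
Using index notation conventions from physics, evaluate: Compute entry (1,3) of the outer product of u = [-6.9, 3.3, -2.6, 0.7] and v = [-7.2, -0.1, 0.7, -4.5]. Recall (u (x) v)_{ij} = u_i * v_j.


The outer product entry T_{ij} = u_i * v_j.
We need i=1, j=3.
u_1 = -6.9, v_3 = 0.7
T_{1,3} = -6.9 * 0.7 = -4.83

-4.83


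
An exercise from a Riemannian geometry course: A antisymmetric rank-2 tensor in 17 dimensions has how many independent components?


A antisymmetric rank-2 tensor in d dimensions has d(d-1)/2 independent components.
d = 17
d(d-1)/2 = 17 * 16 / 2 = 272 / 2 = 136

136


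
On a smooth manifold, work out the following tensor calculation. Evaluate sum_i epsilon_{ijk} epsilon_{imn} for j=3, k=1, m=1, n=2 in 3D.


Using the identity: epsilon_{ijk} epsilon_{imn} = delta_{jm} delta_{kn} - delta_{jn} delta_{km}.
delta_{31} = 0
delta_{12} = 0
delta_{32} = 0
delta_{11} = 1
Result = 0 * 0 - 0 * 1 = 0 - 0 = 0

0


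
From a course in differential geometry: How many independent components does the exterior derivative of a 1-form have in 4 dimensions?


The exterior derivative of a p-form is a (p+1)-form.
Its number of independent components is C(n, p+1).
n = 4, p+1 = 2
C(4, 2) = 6

6


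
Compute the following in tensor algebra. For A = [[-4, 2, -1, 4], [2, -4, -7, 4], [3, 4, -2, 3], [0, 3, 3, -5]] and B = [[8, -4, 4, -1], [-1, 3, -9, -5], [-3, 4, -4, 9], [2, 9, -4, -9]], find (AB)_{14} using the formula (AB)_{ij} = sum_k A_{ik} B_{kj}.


(AB)_{ij} = sum_k A_{ik} B_{kj}.
For i=1, j=4:
A_{11} * B_{14} = -4 * -1 = 4
A_{12} * B_{24} = 2 * -5 = -10
A_{13} * B_{34} = -1 * 9 = -9
A_{14} * B_{44} = 4 * -9 = -36
Sum = 4 + -10 + -9 + -36 = -51

-51


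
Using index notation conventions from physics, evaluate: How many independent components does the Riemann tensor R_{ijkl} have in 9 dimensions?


The Riemann tensor in d dimensions has d^2(d^2 - 1)/12 independent components.
d = 9, so d^2 = 81
d^2 - 1 = 80
d^2(d^2 - 1) = 81 * 80 = 6480
Divide by 12: 6480 / 12 = 540

540


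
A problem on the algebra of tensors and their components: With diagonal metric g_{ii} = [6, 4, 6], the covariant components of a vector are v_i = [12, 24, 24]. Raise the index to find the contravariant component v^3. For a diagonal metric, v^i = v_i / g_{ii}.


To raise an index with a diagonal metric: v^i = v_i / g_{ii}.
For index 3: v_3 = 24, g_{33} = 6
v^3 = 24 / 6 = 4

4


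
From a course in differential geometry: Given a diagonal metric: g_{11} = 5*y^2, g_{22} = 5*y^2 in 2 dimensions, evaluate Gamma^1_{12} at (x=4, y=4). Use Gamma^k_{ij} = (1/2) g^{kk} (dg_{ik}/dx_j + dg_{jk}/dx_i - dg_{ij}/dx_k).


For a diagonal metric, Gamma^k_{ij} = (1/2) g^{kk} (dg_{ik}/dx_j + dg_{jk}/dx_i - dg_{ij}/dx_k).
The metric is diagonal, so g_{ab} = 0 for a != b.
At the given point: g_{11} = 80, g_{22} = 80
g^{11} = 1/80
dg_{11}/dx_2 = dg_{11}/dx_2 = 40
dg_{21}/dx_1 = 0 (off-diagonal)
dg_{12}/dx_1 = 0 (off-diagonal)
Numerator = 40 + 0 - 0 = 40
Gamma^1_{12} = 40 / (2 * 80) = 1/4

1/4


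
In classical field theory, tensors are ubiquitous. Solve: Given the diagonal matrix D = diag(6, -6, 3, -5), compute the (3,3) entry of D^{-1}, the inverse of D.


For a diagonal matrix, the inverse has entries (D^{-1})_{ii} = 1/d_{ii}.
The diagonal entries are: d_{11} = 6, d_{22} = -6, d_{33} = 3, d_{44} = -5
We need (D^{-1})_{33} = 1/d_{33} = 1/3 = 1/3

1/3


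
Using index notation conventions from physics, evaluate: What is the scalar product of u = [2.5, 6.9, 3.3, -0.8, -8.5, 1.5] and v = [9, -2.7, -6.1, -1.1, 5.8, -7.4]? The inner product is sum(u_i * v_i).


The inner product u . v = sum of u_i * v_i.
Term-by-term: 2.5 * 9, 6.9 * -2.7, 3.3 * -6.1, -0.8 * -1.1, -8.5 * 5.8, 1.5 * -7.4
Products: 22.5, -18.63, -20.13, 0.88, -49.3, -11.1
Sum = 22.5 + -18.63 + -20.13 + 0.88 + -49.3 + -11.1 = -75.78

-75.78


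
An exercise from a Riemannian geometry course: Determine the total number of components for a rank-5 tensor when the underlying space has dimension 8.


The number of components of a rank-r tensor in d dimensions is d^r.
Here d = 8 and r = 5.
8^5 = 32768

32768


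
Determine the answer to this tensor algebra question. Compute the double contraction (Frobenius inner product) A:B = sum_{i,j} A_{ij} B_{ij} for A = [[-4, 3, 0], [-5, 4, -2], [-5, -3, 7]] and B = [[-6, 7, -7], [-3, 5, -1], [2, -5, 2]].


A:B = sum over all i,j of A_{ij} * B_{ij}.
Row 1: -4*-6=24, 3*7=21, 0*-7=0 => row sum = 45
Row 2: -5*-3=15, 4*5=20, -2*-1=2 => row sum = 37
Row 3: -5*2=-10, -3*-5=15, 7*2=14 => row sum = 19
Total = 45 + 37 + 19 = 101

101


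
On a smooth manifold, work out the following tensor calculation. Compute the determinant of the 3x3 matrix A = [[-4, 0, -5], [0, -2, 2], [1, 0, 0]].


Expanding along the first row, det(A) = a11*M_11 - a12*M_12 + a13*M_13, where M_1j is the (1,j) minor.
Minor M_11 = -2*0 - 2*0 = 0
Minor M_12 = 0*0 - 2*1 = -2
Minor M_13 = 0*0 - -2*1 = 2
det = -4*(0) - 0*(-2) + -5*(2)
    = 0 - 0 + -10
    = -10

-10


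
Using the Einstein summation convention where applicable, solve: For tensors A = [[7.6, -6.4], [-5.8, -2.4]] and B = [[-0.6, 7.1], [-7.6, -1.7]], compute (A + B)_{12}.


Tensor addition is component-wise: (A + B)_{ij} = A_{ij} + B_{ij}.
A_{12} = -6.4
B_{12} = 7.1
(A + B)_{12} = -6.4 + 7.1 = 0.7

0.7


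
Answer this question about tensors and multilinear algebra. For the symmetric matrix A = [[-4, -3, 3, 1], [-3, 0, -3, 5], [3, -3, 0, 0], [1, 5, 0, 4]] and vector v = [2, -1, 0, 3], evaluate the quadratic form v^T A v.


First compute Av:
(Av)_1 = -4*2 + -3*-1 + 3*0 + 1*3 = -2
(Av)_2 = -3*2 + 0*-1 + -3*0 + 5*3 = 9
(Av)_3 = 3*2 + -3*-1 + 0*0 + 0*3 = 9
(Av)_4 = 1*2 + 5*-1 + 0*0 + 4*3 = 9
Av = [-2, 9, 9, 9]
Then v^T (Av) = 2*-2 + -1*9 + 0*9 + 3*9
= -4 + -9 + 0 + 27 = 14

14


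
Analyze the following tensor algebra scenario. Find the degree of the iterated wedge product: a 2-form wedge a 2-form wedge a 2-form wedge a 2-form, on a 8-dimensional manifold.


The degree of a wedge product is the sum of the degrees of the individual forms.
Degrees: 2, 2, 2, 2
Total degree = 2 + 2 + 2 + 2 = 8

8


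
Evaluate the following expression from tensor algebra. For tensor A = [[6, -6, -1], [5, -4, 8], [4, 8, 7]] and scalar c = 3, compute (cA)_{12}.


Scalar multiplication: (cA)_{ij} = c * A_{ij}.
c = 3
A_{12} = -6
(cA)_{12} = 3 * -6 = -18

-18


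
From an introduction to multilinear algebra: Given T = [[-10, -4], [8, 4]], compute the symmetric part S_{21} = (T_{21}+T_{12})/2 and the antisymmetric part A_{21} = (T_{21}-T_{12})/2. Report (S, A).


T_{21} = 8
T_{12} = -4
S_{21} = (8 + -4)/2 = 4/2 = 2
A_{21} = (8 - -4)/2 = 12/2 = 6
Check: S + A = 2 + 6 = 8 = T_{21}.

(2, 6)


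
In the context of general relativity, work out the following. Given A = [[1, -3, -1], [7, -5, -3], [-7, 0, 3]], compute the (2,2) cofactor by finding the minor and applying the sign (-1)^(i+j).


To find cofactor C_{22}, delete row 2 and column 2.
The resulting 2x2 submatrix is: [[1, -1], [-7, 3]]
Minor M_{22} = 1*3 - -1*-7
  = 3 - 7 = -4
Sign = (-1)^(2+2) = (-1)^4 = 1
Cofactor C_{22} = 1 * -4 = -4

-4


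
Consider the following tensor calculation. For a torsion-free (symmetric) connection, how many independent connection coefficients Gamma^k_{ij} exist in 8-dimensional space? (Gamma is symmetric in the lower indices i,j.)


Christoffel symbols Gamma^k_{ij} are symmetric in i,j, so there are d * d(d+1)/2 independent symbols.
d = 8
d(d+1)/2 = 8 * 9 / 2 = 36
Total = 8 * 36 = 288

288


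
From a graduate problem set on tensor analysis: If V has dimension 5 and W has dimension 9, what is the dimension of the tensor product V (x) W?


The dimension of a tensor product is the product of dimensions.
dim(V) = 5, dim(W) = 9
dim(V (x) W) = 5 * 9 = 45

45


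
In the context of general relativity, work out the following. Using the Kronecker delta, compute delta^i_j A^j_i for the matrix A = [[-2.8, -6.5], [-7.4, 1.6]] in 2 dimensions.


The contraction (trace) of a rank-2 tensor is the sum of its diagonal elements.
Diagonal entries: A[1,1] = -2.8, A[2,2] = 1.6
Tr(A) = -2.8 + 1.6 = -1.2

-1.2


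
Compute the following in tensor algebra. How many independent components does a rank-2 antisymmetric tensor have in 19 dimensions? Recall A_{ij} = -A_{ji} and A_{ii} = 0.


An antisymmetric rank-2 tensor satisfies A_{ij} = -A_{ji}, so diagonal entries are zero.
The independent components are the upper-triangular entries: C(n, 2) = n(n-1)/2.
n = 19
C(19, 2) = 19 * 18 / 2 = 342 / 2 = 171

171


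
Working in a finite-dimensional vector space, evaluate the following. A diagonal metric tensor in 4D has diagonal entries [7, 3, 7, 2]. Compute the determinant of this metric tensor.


For a diagonal metric, the determinant is the product of diagonal entries.
Diagonal entries: 7, 3, 7, 2
det(g) = 7 * 3 * 7 * 2 = 294

294


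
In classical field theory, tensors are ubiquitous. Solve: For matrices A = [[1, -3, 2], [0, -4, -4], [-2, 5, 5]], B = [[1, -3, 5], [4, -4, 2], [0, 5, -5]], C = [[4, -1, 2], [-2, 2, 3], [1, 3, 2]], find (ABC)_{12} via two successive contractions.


(ABC)_{12} = sum_m (AB)_{1m} C_{m2}. First compute row 1 of AB.
(AB)_{11} = 1*1 + -3*4 + 2*0 = -11
(AB)_{12} = 1*-3 + -3*-4 + 2*5 = 19
(AB)_{13} = 1*5 + -3*2 + 2*-5 = -11
Now contract with column 2 of C:
(AB)_{11} * C_{12} = -11 * -1 = 11
(AB)_{12} * C_{22} = 19 * 2 = 38
(AB)_{13} * C_{32} = -11 * 3 = -33
(ABC)_{12} = 11 + 38 + -33 = 16

16


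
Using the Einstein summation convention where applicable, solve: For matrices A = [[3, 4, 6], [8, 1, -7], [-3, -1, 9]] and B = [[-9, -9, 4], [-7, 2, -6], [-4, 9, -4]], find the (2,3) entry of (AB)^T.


(AB)^T_{ij} = (AB)_{ji} = sum_k A_{jk} B_{ki}.
For i=2, j=3 we need (AB)_{32}:
A_{31} * B_{12} = -3 * -9 = 27
A_{32} * B_{22} = -1 * 2 = -2
A_{33} * B_{32} = 9 * 9 = 81
Sum = 27 + -2 + 81 = 106

106


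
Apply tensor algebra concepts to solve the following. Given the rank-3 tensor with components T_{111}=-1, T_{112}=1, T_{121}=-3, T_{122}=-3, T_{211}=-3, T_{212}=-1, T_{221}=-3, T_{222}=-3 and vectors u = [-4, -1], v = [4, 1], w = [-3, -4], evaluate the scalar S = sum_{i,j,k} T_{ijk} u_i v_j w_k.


S = sum over i,j,k of T_{ijk} u_i v_j w_k. Expanding all 8 terms:
T_{111}*u_1*v_1*w_1 = -1*-4*4*-3 = -48  (running total: -48)
T_{112}*u_1*v_1*w_2 = 1*-4*4*-4 = 64  (running total: 16)
T_{121}*u_1*v_2*w_1 = -3*-4*1*-3 = -36  (running total: -20)
T_{122}*u_1*v_2*w_2 = -3*-4*1*-4 = -48  (running total: -68)
T_{211}*u_2*v_1*w_1 = -3*-1*4*-3 = -36  (running total: -104)
T_{212}*u_2*v_1*w_2 = -1*-1*4*-4 = -16  (running total: -120)
T_{221}*u_2*v_2*w_1 = -3*-1*1*-3 = -9  (running total: -129)
T_{222}*u_2*v_2*w_2 = -3*-1*1*-4 = -12  (running total: -141)
S = -141

-141


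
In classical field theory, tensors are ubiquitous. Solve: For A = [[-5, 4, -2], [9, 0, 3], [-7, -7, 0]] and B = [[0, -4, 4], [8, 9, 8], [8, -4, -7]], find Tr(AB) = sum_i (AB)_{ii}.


Tr(AB) = sum_i (AB)_{ii} where (AB)_{ii} = sum_k A_{ik} B_{ki}.
(AB)_{11} = -5*0 + 4*8 + -2*8 = 16
(AB)_{22} = 9*-4 + 0*9 + 3*-4 = -48
(AB)_{33} = -7*4 + -7*8 + 0*-7 = -84
Tr(AB) = 16 + -48 + -84 = -116

-116


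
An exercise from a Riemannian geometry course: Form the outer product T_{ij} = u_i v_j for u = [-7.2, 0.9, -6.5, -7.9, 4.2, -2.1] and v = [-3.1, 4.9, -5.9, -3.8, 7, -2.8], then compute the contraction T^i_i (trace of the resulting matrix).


The outer product gives T_{ij} = u_i v_j.
The trace (contraction) is Tr(T) = sum_i T_{ii} = sum_i u_i v_i.
Diagonal entries:
T_{11} = u_1 * v_1 = -7.2 * -3.1 = 22.32
T_{22} = u_2 * v_2 = 0.9 * 4.9 = 4.41
T_{33} = u_3 * v_3 = -6.5 * -5.9 = 38.35
T_{44} = u_4 * v_4 = -7.9 * -3.8 = 30.02
T_{55} = u_5 * v_5 = 4.2 * 7 = 29.4
T_{66} = u_6 * v_6 = -2.1 * -2.8 = 5.88
Tr(T) = 22.32 + 4.41 + 38.35 + 30.02 + 29.4 + 5.88 = 130.38

130.38


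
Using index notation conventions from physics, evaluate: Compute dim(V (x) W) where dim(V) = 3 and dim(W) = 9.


The dimension of a tensor product is the product of dimensions.
dim(V) = 3, dim(W) = 9
dim(V (x) W) = 3 * 9 = 27

27


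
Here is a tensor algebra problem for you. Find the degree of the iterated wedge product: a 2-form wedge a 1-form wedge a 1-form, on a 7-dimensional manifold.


The degree of a wedge product is the sum of the degrees of the individual forms.
Degrees: 2, 1, 1
Total degree = 2 + 1 + 1 = 4

4


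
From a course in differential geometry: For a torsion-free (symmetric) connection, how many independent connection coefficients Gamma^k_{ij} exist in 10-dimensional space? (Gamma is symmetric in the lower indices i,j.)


Christoffel symbols Gamma^k_{ij} are symmetric in i,j, so there are d * d(d+1)/2 independent symbols.
d = 10
d(d+1)/2 = 10 * 11 / 2 = 55
Total = 10 * 55 = 550

550


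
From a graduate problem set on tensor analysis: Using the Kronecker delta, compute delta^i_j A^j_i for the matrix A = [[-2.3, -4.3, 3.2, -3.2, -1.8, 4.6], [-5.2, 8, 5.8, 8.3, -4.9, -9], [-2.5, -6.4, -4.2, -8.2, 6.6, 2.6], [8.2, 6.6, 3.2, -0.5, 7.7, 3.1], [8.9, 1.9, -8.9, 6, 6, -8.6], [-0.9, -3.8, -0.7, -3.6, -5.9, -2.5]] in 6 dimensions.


The contraction (trace) of a rank-2 tensor is the sum of its diagonal elements.
Diagonal entries: A[1,1] = -2.3, A[2,2] = 8, A[3,3] = -4.2, A[4,4] = -0.5, A[5,5] = 6, A[6,6] = -2.5
Tr(A) = -2.3 + 8 + -4.2 + -0.5 + 6 + -2.5 = 4.5

4.5


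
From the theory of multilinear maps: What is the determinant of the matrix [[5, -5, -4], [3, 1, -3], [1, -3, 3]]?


Expanding along the first row, det(A) = a11*M_11 - a12*M_12 + a13*M_13, where M_1j is the (1,j) minor.
Minor M_11 = 1*3 - -3*-3 = -6
Minor M_12 = 3*3 - -3*1 = 12
Minor M_13 = 3*-3 - 1*1 = -10
det = 5*(-6) - -5*(12) + -4*(-10)
    = -30 - -60 + 40
    = 70

70


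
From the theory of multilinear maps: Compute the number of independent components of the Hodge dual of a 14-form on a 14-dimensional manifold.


The Hodge dual of a p-form on an n-dimensional manifold is an (n-p)-form.
n = 14, p = 14, so dual degree = 14 - 14 = 0
The number of components is C(n, n-p) = C(14, 0) = 1

1


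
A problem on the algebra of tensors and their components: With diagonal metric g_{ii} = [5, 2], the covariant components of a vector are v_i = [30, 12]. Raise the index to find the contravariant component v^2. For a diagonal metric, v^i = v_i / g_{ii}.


To raise an index with a diagonal metric: v^i = v_i / g_{ii}.
For index 2: v_2 = 12, g_{22} = 2
v^2 = 12 / 2 = 6

6


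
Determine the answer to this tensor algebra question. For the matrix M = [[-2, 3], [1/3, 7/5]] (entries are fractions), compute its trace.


The trace is the sum of diagonal entries.
Diagonal: M[1,1] = -2, M[2,2] = 7/5
Tr(M) = -2 + 7/5
Computing step by step:
After adding M[1,1]: -2
After adding M[2,2]: -3/5
Tr(M) = -3/5

-3/5


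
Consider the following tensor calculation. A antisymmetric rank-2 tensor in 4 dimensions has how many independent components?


A antisymmetric rank-2 tensor in d dimensions has d(d-1)/2 independent components.
d = 4
d(d-1)/2 = 4 * 3 / 2 = 12 / 2 = 6

6


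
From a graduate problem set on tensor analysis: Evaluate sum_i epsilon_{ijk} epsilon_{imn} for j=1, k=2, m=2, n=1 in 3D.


Using the identity: epsilon_{ijk} epsilon_{imn} = delta_{jm} delta_{kn} - delta_{jn} delta_{km}.
delta_{12} = 0
delta_{21} = 0
delta_{11} = 1
delta_{22} = 1
Result = 0 * 0 - 1 * 1 = 0 - 1 = -1

-1


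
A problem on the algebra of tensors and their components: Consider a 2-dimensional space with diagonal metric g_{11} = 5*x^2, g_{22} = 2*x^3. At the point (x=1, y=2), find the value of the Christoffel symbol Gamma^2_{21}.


For a diagonal metric, Gamma^k_{ij} = (1/2) g^{kk} (dg_{ik}/dx_j + dg_{jk}/dx_i - dg_{ij}/dx_k).
The metric is diagonal, so g_{ab} = 0 for a != b.
At the given point: g_{11} = 5, g_{22} = 2
g^{22} = 1/2
dg_{22}/dx_1 = dg_{22}/dx_1 = 6
dg_{12}/dx_2 = 0 (off-diagonal)
dg_{21}/dx_2 = 0 (off-diagonal)
Numerator = 6 + 0 - 0 = 6
Gamma^2_{21} = 6 / (2 * 2) = 3/2

3/2


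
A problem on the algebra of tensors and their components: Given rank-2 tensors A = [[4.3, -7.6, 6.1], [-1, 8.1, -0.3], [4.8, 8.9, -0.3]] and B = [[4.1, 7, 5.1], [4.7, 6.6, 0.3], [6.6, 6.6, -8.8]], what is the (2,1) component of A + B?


Tensor addition is component-wise: (A + B)_{ij} = A_{ij} + B_{ij}.
A_{21} = -1
B_{21} = 4.7
(A + B)_{21} = -1 + 4.7 = 3.7

3.7


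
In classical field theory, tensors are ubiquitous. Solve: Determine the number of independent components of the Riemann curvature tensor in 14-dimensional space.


The Riemann tensor in d dimensions has d^2(d^2 - 1)/12 independent components.
d = 14, so d^2 = 196
d^2 - 1 = 195
d^2(d^2 - 1) = 196 * 195 = 38220
Divide by 12: 38220 / 12 = 3185

3185
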